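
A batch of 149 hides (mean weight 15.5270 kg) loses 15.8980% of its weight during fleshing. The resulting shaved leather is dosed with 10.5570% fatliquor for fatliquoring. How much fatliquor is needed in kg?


Total_raw = N * avg_wt = 149 * 15.5270 = 2313.5230 kg
Substrate = Total_raw * (1 - loss/100) = 2313.5230 * (1 - 15.8980/100) = 1945.7191 kg
Fat = Substrate * pct / 100 = 1945.7191 * 10.5570 / 100 = 205.4096 kg


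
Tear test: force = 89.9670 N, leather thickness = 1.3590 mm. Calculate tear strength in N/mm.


Formula: Tear strength = force / thickness
Substituting: Tear strength = 89.9670 / 1.3590
Result: 66.2009 N/mm


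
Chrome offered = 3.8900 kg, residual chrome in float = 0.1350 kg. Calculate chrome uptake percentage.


Formula: Uptake = (offered - residual) / offered * 100
Substituting: Uptake = (3.8900 - 0.1350) / 3.8900 * 100
Result: 96.5296 %


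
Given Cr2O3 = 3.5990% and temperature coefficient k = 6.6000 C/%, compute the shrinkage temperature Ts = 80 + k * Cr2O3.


Formula: Ts = 80 + k * Cr2O3
Substituting: Ts = 80 + 6.6000 * 3.5990
Result: 103.7534 C


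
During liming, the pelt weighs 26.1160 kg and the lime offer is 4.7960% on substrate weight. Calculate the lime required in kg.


Formula: Lime = substrate * pct / 100
Substituting: Lime = 26.1160 * 4.7960 / 100
Result: 1.2525 kg


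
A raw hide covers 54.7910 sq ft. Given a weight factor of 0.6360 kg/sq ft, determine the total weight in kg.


Formula: Weight = area * weight_per_sqft
Substituting: Weight = 54.7910 * 0.6360
Result: 34.8471 kg


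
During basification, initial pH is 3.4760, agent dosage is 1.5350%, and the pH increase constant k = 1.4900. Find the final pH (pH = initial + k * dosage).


Formula: pH_final = pH_initial + k * base_pct
Substituting: pH_final = 3.4760 + 1.4900 * 1.5350
Result: 5.7631


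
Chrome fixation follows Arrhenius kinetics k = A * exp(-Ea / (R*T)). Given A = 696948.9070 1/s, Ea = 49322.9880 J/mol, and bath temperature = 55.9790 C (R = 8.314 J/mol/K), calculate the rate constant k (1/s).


T_K = T_C + 273.15 = 55.9790 + 273.15 = 329.1290 K
exponent = -Ea / (R * T_K) = -49322.9880 / (8.314 * 329.1290) = -18.0249
k = A * exp(exponent) = 696948.9070 * exp(-18.0249) = 0.0103533 1/s


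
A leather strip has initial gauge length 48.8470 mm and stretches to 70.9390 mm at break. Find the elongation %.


Formula: Elongation = (Lf - L0) / L0 * 100
Substituting: Elongation = (70.9390 - 48.8470) / 48.8470 * 100
Result: 45.2269 %


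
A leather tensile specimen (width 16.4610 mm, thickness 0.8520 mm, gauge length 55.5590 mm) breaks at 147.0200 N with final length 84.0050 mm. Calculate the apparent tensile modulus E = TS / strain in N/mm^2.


TS = F / (w * t) = 147.0200 / (16.4610 * 0.8520) = 10.4829 N/mm^2
strain = (Lf - L0) / L0 = (84.0050 - 55.5590) / 55.5590 = 0.5120
E = TS / strain = 10.4829 / 0.5120 = 20.4745 N/mm^2


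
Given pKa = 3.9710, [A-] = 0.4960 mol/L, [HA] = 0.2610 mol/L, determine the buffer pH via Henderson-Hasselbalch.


ratio = [A-] / [HA] = 0.4960 / 0.2610 = 1.9004
log10(ratio) = 0.2788
pH = pKa + log10(ratio) = 3.9710 + 0.2788 = 4.2498


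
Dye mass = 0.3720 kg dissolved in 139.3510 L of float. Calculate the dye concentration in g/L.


Formula: Conc = dye_mass(kg) / volume(L) * 1000
Substituting: Conc = 0.3720 / 139.3510 * 1000
Result: 2.6695 g/L


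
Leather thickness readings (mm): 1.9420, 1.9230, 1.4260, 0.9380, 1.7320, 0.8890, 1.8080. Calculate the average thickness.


Formula: Average = sum / n
Substituting: Average = 10.6580 / 7
Result: 1.5226 mm


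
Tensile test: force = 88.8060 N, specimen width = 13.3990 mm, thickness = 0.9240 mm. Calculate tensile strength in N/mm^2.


Formula: TS = force / (width * thickness)
Substituting: TS = 88.8060 / (13.3990 * 0.9240)
Result: 7.1730 N/mm^2


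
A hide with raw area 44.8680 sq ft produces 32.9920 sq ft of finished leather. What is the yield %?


Formula: Yield = finished / raw * 100
Substituting: Yield = 32.9920 / 44.8680 * 100
Result: 73.5312 %


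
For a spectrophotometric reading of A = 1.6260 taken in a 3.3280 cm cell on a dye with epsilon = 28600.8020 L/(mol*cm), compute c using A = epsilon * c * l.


Formula: c = A / (epsilon * l)
Substituting: c = 1.6260 / (28600.8020 * 3.3280)
Result: 1.7083e-05 mol/L


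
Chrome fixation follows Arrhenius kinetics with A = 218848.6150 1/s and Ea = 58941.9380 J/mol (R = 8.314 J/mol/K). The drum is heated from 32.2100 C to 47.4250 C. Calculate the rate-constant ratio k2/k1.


T1 = 32.2100 + 273.15 = 305.3600 K; T2 = 47.4250 + 273.15 = 320.5750 K
k1 = A * exp(-Ea/(R*T1)) = 218848.6150 * exp(-58941.9380/(8.314*305.3600)) = 1.8081e-05 1/s
k2 = A * exp(-Ea/(R*T2)) = 218848.6150 * exp(-58941.9380/(8.314*320.5750)) = 5.4421e-05 1/s
k2/k1 = 5.4421e-05 / 1.8081e-05 = 3.0099


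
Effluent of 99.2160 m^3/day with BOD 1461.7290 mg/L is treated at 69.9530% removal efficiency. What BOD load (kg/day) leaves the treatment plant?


Load_in = volume * conc / 1000 = 99.2160 * 1461.7290 / 1000 = 145.0269 kg/day
Removed = Load_in * eff / 100 = 145.0269 * 69.9530 / 100 = 101.4507 kg/day
Load_out = Load_in - Removed = 145.0269 - 101.4507 = 43.5762 kg/day


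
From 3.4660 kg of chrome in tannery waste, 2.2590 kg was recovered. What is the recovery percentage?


Formula: Recovery = recovered / input * 100
Substituting: Recovery = 2.2590 / 3.4660 * 100
Result: 65.1760 %


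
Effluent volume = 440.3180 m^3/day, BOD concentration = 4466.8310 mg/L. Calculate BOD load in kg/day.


Formula: BOD_load = volume * conc / 1000
Substituting: BOD_load = 440.3180 * 4466.8310 / 1000
Result: 1966.8261 kg/day


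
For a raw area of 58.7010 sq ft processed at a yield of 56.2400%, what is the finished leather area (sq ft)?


Formula: finished = raw * yield / 100
Substituting: finished = 58.7010 * 56.2400 / 100
Result: 33.0134 sq ft


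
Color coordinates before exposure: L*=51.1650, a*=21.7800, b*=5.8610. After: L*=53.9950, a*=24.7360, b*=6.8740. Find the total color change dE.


dL = 2.8300, da = 2.9560, db = 1.0130
dE = sqrt(2.8300^2 + 2.9560^2 + 1.0130^2) = 4.2158


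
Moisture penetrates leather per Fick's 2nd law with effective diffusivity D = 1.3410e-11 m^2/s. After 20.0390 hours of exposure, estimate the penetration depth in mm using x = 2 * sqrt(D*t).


t = 20.0390 hr * 3600 = 72140.4000 s
D * t = 1.3410e-11 * 72140.4000 = 9.6740e-07
x = 2 * sqrt(D*t) = 2 * sqrt(9.6740e-07) = 0.00196713 m = 1.9671 mm


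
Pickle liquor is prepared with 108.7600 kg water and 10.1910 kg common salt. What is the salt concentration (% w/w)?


Formula: Conc = salt / (water + salt) * 100
Substituting: Conc = 10.1910 / (108.7600 + 10.1910) * 100
Result: 8.5674 %


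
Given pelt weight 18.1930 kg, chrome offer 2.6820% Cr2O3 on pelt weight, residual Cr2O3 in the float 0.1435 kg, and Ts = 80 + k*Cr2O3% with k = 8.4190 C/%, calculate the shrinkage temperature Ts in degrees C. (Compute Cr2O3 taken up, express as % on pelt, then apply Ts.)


Offered = pelt * offer_pct / 100 = 18.1930 * 2.6820 / 100 = 0.4879 kg
Uptake = offered - residual = 0.4879 - 0.1435 = 0.3444 kg
Cr2O3% on pelt = uptake / pelt * 100 = 0.3444 / 18.1930 * 100 = 1.8932 %
Ts = 80 + k * Cr2O3% = 80 + 8.4190 * 1.8932 = 95.9391 C


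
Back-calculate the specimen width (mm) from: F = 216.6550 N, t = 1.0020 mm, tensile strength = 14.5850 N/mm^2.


Formula: w = F / (TS * t)
Substituting: w = 216.6550 / (14.5850 * 1.0020)
Result: 14.8250 mm


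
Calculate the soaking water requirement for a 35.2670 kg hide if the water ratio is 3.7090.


Formula: Water = hide_weight * ratio
Substituting: Water = 35.2670 * 3.7090
Result: 130.8053 kg


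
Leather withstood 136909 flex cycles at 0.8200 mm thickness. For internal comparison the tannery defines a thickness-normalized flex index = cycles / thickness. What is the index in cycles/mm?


Formula: Index = cycles / thickness
Substituting: Index = 136909 / 0.8200
Result: 166962.1951 cycles/mm


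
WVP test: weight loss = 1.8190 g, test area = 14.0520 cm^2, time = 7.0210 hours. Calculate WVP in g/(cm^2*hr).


Formula: WVP = loss / (area * time)
Substituting: WVP = 1.8190 / (14.0520 * 7.0210)
Result: 0.0184372 g/(cm^2*hr)


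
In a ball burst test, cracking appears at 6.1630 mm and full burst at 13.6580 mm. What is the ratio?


Formula: Ratio = crack / burst
Substituting: Ratio = 6.1630 / 13.6580
Result: 0.4512


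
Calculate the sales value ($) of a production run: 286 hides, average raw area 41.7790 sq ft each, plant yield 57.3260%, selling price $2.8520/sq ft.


Raw_total = N * avg_area = 286 * 41.7790 = 11948.7940 sq ft
Finished = Raw_total * yield / 100 = 11948.7940 * 57.3260 / 100 = 6849.7656 sq ft
Value = Finished * price = 6849.7656 * 2.8520 = 19535.5316 $


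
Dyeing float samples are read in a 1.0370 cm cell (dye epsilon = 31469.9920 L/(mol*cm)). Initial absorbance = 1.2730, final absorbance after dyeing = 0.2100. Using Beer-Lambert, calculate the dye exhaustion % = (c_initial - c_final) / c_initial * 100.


c_initial = A_i / (epsilon * l) = 1.2730 / (31469.9920 * 1.0370) = 3.9008e-05 mol/L
c_final = A_f / (epsilon * l) = 0.2100 / (31469.9920 * 1.0370) = 6.4349e-06 mol/L
Exhaustion = (c_initial - c_final) / c_initial * 100 = (3.9008e-05 - 6.4349e-06) / 3.9008e-05 * 100 = 83.5035 %


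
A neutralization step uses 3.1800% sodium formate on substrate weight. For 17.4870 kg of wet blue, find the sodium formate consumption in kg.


Formula: Neutralizer = substrate * pct / 100
Substituting: Neutralizer = 17.4870 * 3.1800 / 100
Result: 0.5561 kg


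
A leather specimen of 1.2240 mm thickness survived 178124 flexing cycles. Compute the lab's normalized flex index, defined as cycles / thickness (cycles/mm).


Formula: Index = cycles / thickness
Substituting: Index = 178124 / 1.2240
Result: 145526.1438 cycles/mm


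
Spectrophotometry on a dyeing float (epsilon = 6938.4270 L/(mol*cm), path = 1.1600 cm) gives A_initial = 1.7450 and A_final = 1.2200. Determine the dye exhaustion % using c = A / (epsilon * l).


c_initial = A_i / (epsilon * l) = 1.7450 / (6938.4270 * 1.1600) = 2.1681e-04 mol/L
c_final = A_f / (epsilon * l) = 1.2200 / (6938.4270 * 1.1600) = 1.5158e-04 mol/L
Exhaustion = (c_initial - c_final) / c_initial * 100 = (2.1681e-04 - 1.5158e-04) / 2.1681e-04 * 100 = 30.0860 %


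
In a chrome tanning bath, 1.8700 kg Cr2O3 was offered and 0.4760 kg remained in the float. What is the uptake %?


Formula: Uptake = (offered - residual) / offered * 100
Substituting: Uptake = (1.8700 - 0.4760) / 1.8700 * 100
Result: 74.5455 %


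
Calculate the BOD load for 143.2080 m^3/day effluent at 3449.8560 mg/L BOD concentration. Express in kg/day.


Formula: BOD_load = volume * conc / 1000
Substituting: BOD_load = 143.2080 * 3449.8560 / 1000
Result: 494.0470 kg/day


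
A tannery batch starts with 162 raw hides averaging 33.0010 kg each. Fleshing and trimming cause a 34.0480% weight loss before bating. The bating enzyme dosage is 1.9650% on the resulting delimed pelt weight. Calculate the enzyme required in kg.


Total_raw = N * avg_wt = 162 * 33.0010 = 5346.1620 kg
Substrate = Total_raw * (1 - loss/100) = 5346.1620 * (1 - 34.0480/100) = 3525.9008 kg
Enzyme = Substrate * pct / 100 = 3525.9008 * 1.9650 / 100 = 69.2839 kg


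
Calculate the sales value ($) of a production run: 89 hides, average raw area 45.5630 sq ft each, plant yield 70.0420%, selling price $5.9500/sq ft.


Raw_total = N * avg_area = 89 * 45.5630 = 4055.1070 sq ft
Finished = Raw_total * yield / 100 = 4055.1070 * 70.0420 / 100 = 2840.2780 sq ft
Value = Finished * price = 2840.2780 * 5.9500 = 16899.6544 $


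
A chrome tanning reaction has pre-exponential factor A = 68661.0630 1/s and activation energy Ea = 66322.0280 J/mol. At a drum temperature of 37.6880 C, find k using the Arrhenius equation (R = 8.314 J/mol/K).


T_K = T_C + 273.15 = 37.6880 + 273.15 = 310.8380 K
exponent = -Ea / (R * T_K) = -66322.0280 / (8.314 * 310.8380) = -25.6634
k = A * exp(exponent) = 68661.0630 * exp(-25.6634) = 4.9119e-07 1/s


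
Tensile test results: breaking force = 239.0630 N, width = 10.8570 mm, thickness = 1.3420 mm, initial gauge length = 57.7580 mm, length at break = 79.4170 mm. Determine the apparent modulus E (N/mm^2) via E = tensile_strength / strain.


TS = F / (w * t) = 239.0630 / (10.8570 * 1.3420) = 16.4078 N/mm^2
strain = (Lf - L0) / L0 = (79.4170 - 57.7580) / 57.7580 = 0.3750
E = TS / strain = 16.4078 / 0.3750 = 43.7546 N/mm^2


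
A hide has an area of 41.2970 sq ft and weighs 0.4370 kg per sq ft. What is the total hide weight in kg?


Formula: Weight = area * weight_per_sqft
Substituting: Weight = 41.2970 * 0.4370
Result: 18.0468 kg


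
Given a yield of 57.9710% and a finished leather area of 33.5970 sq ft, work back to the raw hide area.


Formula: raw = finished * 100 / yield
Substituting: raw = 33.5970 * 100 / 57.9710
Result: 57.9548 sq ft


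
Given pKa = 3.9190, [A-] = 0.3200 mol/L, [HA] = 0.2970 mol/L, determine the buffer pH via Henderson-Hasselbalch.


ratio = [A-] / [HA] = 0.3200 / 0.2970 = 1.0774
log10(ratio) = 0.0323935
pH = pKa + log10(ratio) = 3.9190 + 0.0323935 = 3.9514


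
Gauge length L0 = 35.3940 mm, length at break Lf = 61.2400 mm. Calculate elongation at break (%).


Formula: Elongation = (Lf - L0) / L0 * 100
Substituting: Elongation = (61.2400 - 35.3940) / 35.3940 * 100
Result: 73.0237 %


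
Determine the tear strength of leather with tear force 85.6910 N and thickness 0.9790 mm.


Formula: Tear strength = force / thickness
Substituting: Tear strength = 85.6910 / 0.9790
Result: 87.5291 N/mm


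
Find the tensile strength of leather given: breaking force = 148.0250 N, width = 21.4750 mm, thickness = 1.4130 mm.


Formula: TS = force / (width * thickness)
Substituting: TS = 148.0250 / (21.4750 * 1.4130)
Result: 4.8782 N/mm^2


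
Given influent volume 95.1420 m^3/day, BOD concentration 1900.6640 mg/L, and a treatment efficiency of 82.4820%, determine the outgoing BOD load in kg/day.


Load_in = volume * conc / 1000 = 95.1420 * 1900.6640 / 1000 = 180.8330 kg/day
Removed = Load_in * eff / 100 = 180.8330 * 82.4820 / 100 = 149.1547 kg/day
Load_out = Load_in - Removed = 180.8330 - 149.1547 = 31.6783 kg/day


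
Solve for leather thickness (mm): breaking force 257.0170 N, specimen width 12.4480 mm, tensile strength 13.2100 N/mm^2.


Formula: t = F / (TS * w)
Substituting: t = 257.0170 / (13.2100 * 12.4480)
Result: 1.5630 mm


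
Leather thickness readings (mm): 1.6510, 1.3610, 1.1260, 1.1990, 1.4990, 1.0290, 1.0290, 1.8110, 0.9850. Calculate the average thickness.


Formula: Average = sum / n
Substituting: Average = 11.6900 / 9
Result: 1.2989 mm


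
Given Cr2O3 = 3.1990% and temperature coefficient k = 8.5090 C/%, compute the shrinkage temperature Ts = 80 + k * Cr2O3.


Formula: Ts = 80 + k * Cr2O3
Substituting: Ts = 80 + 8.5090 * 3.1990
Result: 107.2203 C


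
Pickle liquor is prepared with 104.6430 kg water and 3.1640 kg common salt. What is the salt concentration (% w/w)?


Formula: Conc = salt / (water + salt) * 100
Substituting: Conc = 3.1640 / (104.6430 + 3.1640) * 100
Result: 2.9349 %


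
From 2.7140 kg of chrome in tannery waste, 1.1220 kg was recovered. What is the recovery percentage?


Formula: Recovery = recovered / input * 100
Substituting: Recovery = 1.1220 / 2.7140 * 100
Result: 41.3412 %


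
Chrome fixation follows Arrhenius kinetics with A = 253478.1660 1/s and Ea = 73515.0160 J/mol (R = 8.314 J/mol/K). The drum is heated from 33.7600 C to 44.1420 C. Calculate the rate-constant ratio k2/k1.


T1 = 33.7600 + 273.15 = 306.9100 K; T2 = 44.1420 + 273.15 = 317.2920 K
k1 = A * exp(-Ea/(R*T1)) = 253478.1660 * exp(-73515.0160/(8.314*306.9100)) = 7.7907e-08 1/s
k2 = A * exp(-Ea/(R*T2)) = 253478.1660 * exp(-73515.0160/(8.314*317.2920)) = 1.9998e-07 1/s
k2/k1 = 1.9998e-07 / 7.7907e-08 = 2.5669


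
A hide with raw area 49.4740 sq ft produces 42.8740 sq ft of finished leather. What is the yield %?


Formula: Yield = finished / raw * 100
Substituting: Yield = 42.8740 / 49.4740 * 100
Result: 86.6597 %


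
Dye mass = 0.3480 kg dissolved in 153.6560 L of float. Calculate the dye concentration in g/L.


Formula: Conc = dye_mass(kg) / volume(L) * 1000
Substituting: Conc = 0.3480 / 153.6560 * 1000
Result: 2.2648 g/L


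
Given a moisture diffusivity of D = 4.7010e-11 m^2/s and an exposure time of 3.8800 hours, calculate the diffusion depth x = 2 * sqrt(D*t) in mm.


t = 3.8800 hr * 3600 = 13968.0000 s
D * t = 4.7010e-11 * 13968.0000 = 6.5664e-07
x = 2 * sqrt(D*t) = 2 * sqrt(6.5664e-07) = 0.00162066 m = 1.6207 mm


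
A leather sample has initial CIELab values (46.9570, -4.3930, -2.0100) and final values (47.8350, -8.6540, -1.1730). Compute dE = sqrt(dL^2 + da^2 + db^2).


dL = 0.8780, da = -4.2610, db = 0.8370
dE = sqrt(0.8780^2 + (-4.2610)^2 + 0.8370^2) = 4.4303


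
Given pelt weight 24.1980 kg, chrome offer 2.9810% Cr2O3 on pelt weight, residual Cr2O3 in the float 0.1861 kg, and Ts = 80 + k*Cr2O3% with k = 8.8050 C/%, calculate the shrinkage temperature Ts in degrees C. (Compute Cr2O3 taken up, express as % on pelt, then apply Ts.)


Offered = pelt * offer_pct / 100 = 24.1980 * 2.9810 / 100 = 0.7213 kg
Uptake = offered - residual = 0.7213 - 0.1861 = 0.5352 kg
Cr2O3% on pelt = uptake / pelt * 100 = 0.5352 / 24.1980 * 100 = 2.2119 %
Ts = 80 + k * Cr2O3% = 80 + 8.8050 * 2.2119 = 99.4760 C


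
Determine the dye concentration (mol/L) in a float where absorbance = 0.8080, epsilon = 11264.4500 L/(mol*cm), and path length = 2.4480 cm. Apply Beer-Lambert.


Formula: c = A / (epsilon * l)
Substituting: c = 0.8080 / (11264.4500 * 2.4480)
Result: 2.9302e-05 mol/L


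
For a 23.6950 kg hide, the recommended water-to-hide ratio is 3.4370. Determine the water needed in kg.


Formula: Water = hide_weight * ratio
Substituting: Water = 23.6950 * 3.4370
Result: 81.4397 kg


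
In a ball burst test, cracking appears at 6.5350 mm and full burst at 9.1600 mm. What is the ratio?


Formula: Ratio = crack / burst
Substituting: Ratio = 6.5350 / 9.1600
Result: 0.7134


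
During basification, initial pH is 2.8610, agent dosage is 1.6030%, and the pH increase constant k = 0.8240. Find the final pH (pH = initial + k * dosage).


Formula: pH_final = pH_initial + k * base_pct
Substituting: pH_final = 2.8610 + 0.8240 * 1.6030
Result: 4.1819


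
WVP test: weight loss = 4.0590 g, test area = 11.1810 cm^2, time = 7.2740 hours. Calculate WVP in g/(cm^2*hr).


Formula: WVP = loss / (area * time)
Substituting: WVP = 4.0590 / (11.1810 * 7.2740)
Result: 0.0499074 g/(cm^2*hr)


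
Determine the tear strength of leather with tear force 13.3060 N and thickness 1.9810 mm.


Formula: Tear strength = force / thickness
Substituting: Tear strength = 13.3060 / 1.9810
Result: 6.7168 N/mm


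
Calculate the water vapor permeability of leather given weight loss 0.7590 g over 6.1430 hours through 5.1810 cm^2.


Formula: WVP = loss / (area * time)
Substituting: WVP = 0.7590 / (5.1810 * 6.1430)
Result: 0.0238478 g/(cm^2*hr)


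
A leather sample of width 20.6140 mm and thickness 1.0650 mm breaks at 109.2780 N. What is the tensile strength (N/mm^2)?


Formula: TS = force / (width * thickness)
Substituting: TS = 109.2780 / (20.6140 * 1.0650)
Result: 4.9776 N/mm^2


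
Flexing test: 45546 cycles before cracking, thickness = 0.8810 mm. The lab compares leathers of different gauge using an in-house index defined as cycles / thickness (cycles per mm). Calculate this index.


Formula: Index = cycles / thickness
Substituting: Index = 45546 / 0.8810
Result: 51698.0704 cycles/mm


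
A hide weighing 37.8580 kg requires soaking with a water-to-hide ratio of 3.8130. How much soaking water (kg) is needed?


Formula: Water = hide_weight * ratio
Substituting: Water = 37.8580 * 3.8130
Result: 144.3526 kg


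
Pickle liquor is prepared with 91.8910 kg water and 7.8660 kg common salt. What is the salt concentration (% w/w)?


Formula: Conc = salt / (water + salt) * 100
Substituting: Conc = 7.8660 / (91.8910 + 7.8660) * 100
Result: 7.8852 %


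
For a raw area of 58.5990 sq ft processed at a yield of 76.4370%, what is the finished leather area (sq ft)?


Formula: finished = raw * yield / 100
Substituting: finished = 58.5990 * 76.4370 / 100
Result: 44.7913 sq ft


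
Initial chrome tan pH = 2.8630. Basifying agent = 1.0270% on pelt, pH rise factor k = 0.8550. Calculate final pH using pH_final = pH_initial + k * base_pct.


Formula: pH_final = pH_initial + k * base_pct
Substituting: pH_final = 2.8630 + 0.8550 * 1.0270
Result: 3.7411


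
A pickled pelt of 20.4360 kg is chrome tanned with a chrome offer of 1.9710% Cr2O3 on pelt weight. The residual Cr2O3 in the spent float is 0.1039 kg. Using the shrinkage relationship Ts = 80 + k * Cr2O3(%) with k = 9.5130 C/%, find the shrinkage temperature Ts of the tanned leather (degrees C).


Offered = pelt * offer_pct / 100 = 20.4360 * 1.9710 / 100 = 0.4028 kg
Uptake = offered - residual = 0.4028 - 0.1039 = 0.2989 kg
Cr2O3% on pelt = uptake / pelt * 100 = 0.2989 / 20.4360 * 100 = 1.4626 %
Ts = 80 + k * Cr2O3% = 80 + 9.5130 * 1.4626 = 93.9136 C


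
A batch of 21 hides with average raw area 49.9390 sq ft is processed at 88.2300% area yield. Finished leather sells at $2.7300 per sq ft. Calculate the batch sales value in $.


Raw_total = N * avg_area = 21 * 49.9390 = 1048.7190 sq ft
Finished = Raw_total * yield / 100 = 1048.7190 * 88.2300 / 100 = 925.2848 sq ft
Value = Finished * price = 925.2848 * 2.7300 = 2526.0274 $


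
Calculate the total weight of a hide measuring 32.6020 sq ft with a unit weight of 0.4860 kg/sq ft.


Formula: Weight = area * weight_per_sqft
Substituting: Weight = 32.6020 * 0.4860
Result: 15.8446 kg


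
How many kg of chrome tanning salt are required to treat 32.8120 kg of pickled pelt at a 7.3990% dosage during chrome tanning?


Formula: Chrome = substrate * pct / 100
Substituting: Chrome = 32.8120 * 7.3990 / 100
Result: 2.4278 kg


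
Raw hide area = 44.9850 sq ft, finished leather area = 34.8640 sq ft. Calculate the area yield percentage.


Formula: Yield = finished / raw * 100
Substituting: Yield = 34.8640 / 44.9850 * 100
Result: 77.5014 %


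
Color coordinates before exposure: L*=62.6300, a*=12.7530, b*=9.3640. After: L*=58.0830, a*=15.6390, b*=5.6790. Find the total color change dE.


dL = -4.5470, da = 2.8860, db = -3.6850
dE = sqrt((-4.5470)^2 + 2.8860^2 + (-3.6850)^2) = 6.5256


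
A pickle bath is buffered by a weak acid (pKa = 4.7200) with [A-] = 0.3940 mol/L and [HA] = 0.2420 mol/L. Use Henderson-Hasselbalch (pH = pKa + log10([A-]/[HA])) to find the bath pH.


ratio = [A-] / [HA] = 0.3940 / 0.2420 = 1.6281
log10(ratio) = 0.2117
pH = pKa + log10(ratio) = 4.7200 + 0.2117 = 4.9317


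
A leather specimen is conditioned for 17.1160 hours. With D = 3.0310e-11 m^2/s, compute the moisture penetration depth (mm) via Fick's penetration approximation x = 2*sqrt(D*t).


t = 17.1160 hr * 3600 = 61617.6000 s
D * t = 3.0310e-11 * 61617.6000 = 1.8676e-06
x = 2 * sqrt(D*t) = 2 * sqrt(1.8676e-06) = 0.00273322 m = 2.7332 mm


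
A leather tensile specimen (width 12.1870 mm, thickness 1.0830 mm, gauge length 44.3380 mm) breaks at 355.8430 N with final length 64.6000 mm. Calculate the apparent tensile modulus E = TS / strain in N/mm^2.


TS = F / (w * t) = 355.8430 / (12.1870 * 1.0830) = 26.9608 N/mm^2
strain = (Lf - L0) / L0 = (64.6000 - 44.3380) / 44.3380 = 0.4570
E = TS / strain = 26.9608 / 0.4570 = 58.9966 N/mm^2


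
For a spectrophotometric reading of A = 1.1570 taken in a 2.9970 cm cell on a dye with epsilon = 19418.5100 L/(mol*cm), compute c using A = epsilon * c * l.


Formula: c = A / (epsilon * l)
Substituting: c = 1.1570 / (19418.5100 * 2.9970)
Result: 1.9881e-05 mol/L


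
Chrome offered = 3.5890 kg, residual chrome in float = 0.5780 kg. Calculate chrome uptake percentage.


Formula: Uptake = (offered - residual) / offered * 100
Substituting: Uptake = (3.5890 - 0.5780) / 3.5890 * 100
Result: 83.8952 %


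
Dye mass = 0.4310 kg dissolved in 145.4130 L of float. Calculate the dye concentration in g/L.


Formula: Conc = dye_mass(kg) / volume(L) * 1000
Substituting: Conc = 0.4310 / 145.4130 * 1000
Result: 2.9640 g/L


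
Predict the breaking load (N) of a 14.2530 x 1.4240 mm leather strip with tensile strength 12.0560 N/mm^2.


Formula: F = TS * w * t
Substituting: F = 12.0560 * 14.2530 * 1.4240
Result: 244.6919 N


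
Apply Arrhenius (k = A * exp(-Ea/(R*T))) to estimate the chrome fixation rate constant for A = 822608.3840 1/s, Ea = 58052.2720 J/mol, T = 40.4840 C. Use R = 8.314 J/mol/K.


T_K = T_C + 273.15 = 40.4840 + 273.15 = 313.6340 K
exponent = -Ea / (R * T_K) = -58052.2720 / (8.314 * 313.6340) = -22.2631
k = A * exp(exponent) = 822608.3840 * exp(-22.2631) = 1.7638e-04 1/s


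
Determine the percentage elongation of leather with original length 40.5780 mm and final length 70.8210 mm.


Formula: Elongation = (Lf - L0) / L0 * 100
Substituting: Elongation = (70.8210 - 40.5780) / 40.5780 * 100
Result: 74.5305 %


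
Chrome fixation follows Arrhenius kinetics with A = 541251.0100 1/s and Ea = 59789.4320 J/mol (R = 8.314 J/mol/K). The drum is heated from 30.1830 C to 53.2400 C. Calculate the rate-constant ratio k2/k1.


T1 = 30.1830 + 273.15 = 303.3330 K; T2 = 53.2400 + 273.15 = 326.3900 K
k1 = A * exp(-Ea/(R*T1)) = 541251.0100 * exp(-59789.4320/(8.314*303.3330)) = 2.7362e-05 1/s
k2 = A * exp(-Ea/(R*T2)) = 541251.0100 * exp(-59789.4320/(8.314*326.3900)) = 1.4605e-04 1/s
k2/k1 = 1.4605e-04 / 2.7362e-05 = 5.3377


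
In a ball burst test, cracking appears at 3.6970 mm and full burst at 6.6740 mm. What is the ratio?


Formula: Ratio = crack / burst
Substituting: Ratio = 3.6970 / 6.6740
Result: 0.5539


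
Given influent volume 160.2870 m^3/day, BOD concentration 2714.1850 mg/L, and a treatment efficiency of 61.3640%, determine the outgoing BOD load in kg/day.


Load_in = volume * conc / 1000 = 160.2870 * 2714.1850 / 1000 = 435.0486 kg/day
Removed = Load_in * eff / 100 = 435.0486 * 61.3640 / 100 = 266.9632 kg/day
Load_out = Load_in - Removed = 435.0486 - 266.9632 = 168.0854 kg/day


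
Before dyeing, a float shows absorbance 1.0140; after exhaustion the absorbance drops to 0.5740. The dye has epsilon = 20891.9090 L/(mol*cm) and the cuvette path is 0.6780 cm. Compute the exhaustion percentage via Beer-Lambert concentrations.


c_initial = A_i / (epsilon * l) = 1.0140 / (20891.9090 * 0.6780) = 7.1586e-05 mol/L
c_final = A_f / (epsilon * l) = 0.5740 / (20891.9090 * 0.6780) = 4.0523e-05 mol/L
Exhaustion = (c_initial - c_final) / c_initial * 100 = (7.1586e-05 - 4.0523e-05) / 7.1586e-05 * 100 = 43.3925 %


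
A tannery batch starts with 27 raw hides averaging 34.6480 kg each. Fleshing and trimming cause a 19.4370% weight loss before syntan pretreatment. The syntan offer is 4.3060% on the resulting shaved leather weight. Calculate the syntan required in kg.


Total_raw = N * avg_wt = 27 * 34.6480 = 935.4960 kg
Substrate = Total_raw * (1 - loss/100) = 935.4960 * (1 - 19.4370/100) = 753.6636 kg
Syntan = Substrate * pct / 100 = 753.6636 * 4.3060 / 100 = 32.4528 kg


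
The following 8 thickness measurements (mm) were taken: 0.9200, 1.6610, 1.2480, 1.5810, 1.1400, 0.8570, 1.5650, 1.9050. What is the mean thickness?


Formula: Average = sum / n
Substituting: Average = 10.8770 / 8
Result: 1.3596 mm


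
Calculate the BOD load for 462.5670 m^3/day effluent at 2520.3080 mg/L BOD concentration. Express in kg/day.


Formula: BOD_load = volume * conc / 1000
Substituting: BOD_load = 462.5670 * 2520.3080 / 1000
Result: 1165.8113 kg/day


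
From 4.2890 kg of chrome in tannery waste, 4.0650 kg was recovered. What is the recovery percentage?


Formula: Recovery = recovered / input * 100
Substituting: Recovery = 4.0650 / 4.2890 * 100
Result: 94.7773 %


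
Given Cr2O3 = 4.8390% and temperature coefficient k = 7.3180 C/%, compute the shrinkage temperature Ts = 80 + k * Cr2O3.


Formula: Ts = 80 + k * Cr2O3
Substituting: Ts = 80 + 7.3180 * 4.8390
Result: 115.4118 C


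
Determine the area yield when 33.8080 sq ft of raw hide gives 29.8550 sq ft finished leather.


Formula: Yield = finished / raw * 100
Substituting: Yield = 29.8550 / 33.8080 * 100
Result: 88.3075 %


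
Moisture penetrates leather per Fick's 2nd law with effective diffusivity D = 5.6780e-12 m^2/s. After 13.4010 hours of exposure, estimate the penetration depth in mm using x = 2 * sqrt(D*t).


t = 13.4010 hr * 3600 = 48243.6000 s
D * t = 5.6780e-12 * 48243.6000 = 2.7393e-07
x = 2 * sqrt(D*t) = 2 * sqrt(2.7393e-07) = 0.00104676 m = 1.0468 mm


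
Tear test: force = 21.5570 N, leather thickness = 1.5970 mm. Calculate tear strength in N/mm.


Formula: Tear strength = force / thickness
Substituting: Tear strength = 21.5570 / 1.5970
Result: 13.4984 N/mm


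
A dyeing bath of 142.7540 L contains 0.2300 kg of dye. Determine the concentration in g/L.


Formula: Conc = dye_mass(kg) / volume(L) * 1000
Substituting: Conc = 0.2300 / 142.7540 * 1000
Result: 1.6112 g/L


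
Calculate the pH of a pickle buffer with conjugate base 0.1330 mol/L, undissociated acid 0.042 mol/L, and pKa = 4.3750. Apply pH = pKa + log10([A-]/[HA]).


ratio = [A-] / [HA] = 0.1330 / 0.042 = 3.1667
log10(ratio) = 0.5006
pH = pKa + log10(ratio) = 4.3750 + 0.5006 = 4.8756


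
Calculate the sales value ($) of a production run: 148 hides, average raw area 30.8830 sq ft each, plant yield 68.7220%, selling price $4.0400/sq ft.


Raw_total = N * avg_area = 148 * 30.8830 = 4570.6840 sq ft
Finished = Raw_total * yield / 100 = 4570.6840 * 68.7220 / 100 = 3141.0655 sq ft
Value = Finished * price = 3141.0655 * 4.0400 = 12689.9045 $


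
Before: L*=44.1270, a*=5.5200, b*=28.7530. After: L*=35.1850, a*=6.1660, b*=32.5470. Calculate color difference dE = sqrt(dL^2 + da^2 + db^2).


dL = -8.9420, da = 0.6460, db = 3.7940
dE = sqrt((-8.9420)^2 + 0.6460^2 + 3.7940^2) = 9.7350


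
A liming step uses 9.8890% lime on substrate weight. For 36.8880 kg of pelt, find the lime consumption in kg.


Formula: Lime = substrate * pct / 100
Substituting: Lime = 36.8880 * 9.8890 / 100
Result: 3.6479 kg


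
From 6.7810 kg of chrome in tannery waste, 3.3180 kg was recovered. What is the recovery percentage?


Formula: Recovery = recovered / input * 100
Substituting: Recovery = 3.3180 / 6.7810 * 100
Result: 48.9308 %


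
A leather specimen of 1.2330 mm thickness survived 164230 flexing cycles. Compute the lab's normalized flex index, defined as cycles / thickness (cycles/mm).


Formula: Index = cycles / thickness
Substituting: Index = 164230 / 1.2330
Result: 133195.4582 cycles/mm


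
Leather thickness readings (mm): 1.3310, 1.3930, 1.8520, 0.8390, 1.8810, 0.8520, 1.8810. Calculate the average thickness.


Formula: Average = sum / n
Substituting: Average = 10.0290 / 7
Result: 1.4327 mm


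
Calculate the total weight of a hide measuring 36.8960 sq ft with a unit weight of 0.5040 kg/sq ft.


Formula: Weight = area * weight_per_sqft
Substituting: Weight = 36.8960 * 0.5040
Result: 18.5956 kg


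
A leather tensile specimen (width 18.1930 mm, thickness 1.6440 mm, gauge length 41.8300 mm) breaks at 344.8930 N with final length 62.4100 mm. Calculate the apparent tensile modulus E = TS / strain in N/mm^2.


TS = F / (w * t) = 344.8930 / (18.1930 * 1.6440) = 11.5313 N/mm^2
strain = (Lf - L0) / L0 = (62.4100 - 41.8300) / 41.8300 = 0.4920
E = TS / strain = 11.5313 / 0.4920 = 23.4380 N/mm^2


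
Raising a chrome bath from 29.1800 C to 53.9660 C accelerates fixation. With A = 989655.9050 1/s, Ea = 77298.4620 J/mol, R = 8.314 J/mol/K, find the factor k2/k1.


T1 = 29.1800 + 273.15 = 302.3300 K; T2 = 53.9660 + 273.15 = 327.1160 K
k1 = A * exp(-Ea/(R*T1)) = 989655.9050 * exp(-77298.4620/(8.314*302.3300)) = 4.3638e-08 1/s
k2 = A * exp(-Ea/(R*T2)) = 989655.9050 * exp(-77298.4620/(8.314*327.1160)) = 4.4858e-07 1/s
k2/k1 = 4.4858e-07 / 4.3638e-08 = 10.2795


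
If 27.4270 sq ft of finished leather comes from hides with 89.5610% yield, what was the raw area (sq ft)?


Formula: raw = finished * 100 / yield
Substituting: raw = 27.4270 * 100 / 89.5610
Result: 30.6238 sq ft


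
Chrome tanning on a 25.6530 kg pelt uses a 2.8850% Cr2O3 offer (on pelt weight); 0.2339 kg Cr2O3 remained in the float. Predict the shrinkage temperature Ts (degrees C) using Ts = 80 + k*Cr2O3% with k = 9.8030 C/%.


Offered = pelt * offer_pct / 100 = 25.6530 * 2.8850 / 100 = 0.7401 kg
Uptake = offered - residual = 0.7401 - 0.2339 = 0.5062 kg
Cr2O3% on pelt = uptake / pelt * 100 = 0.5062 / 25.6530 * 100 = 1.9732 %
Ts = 80 + k * Cr2O3% = 80 + 9.8030 * 1.9732 = 99.3434 C


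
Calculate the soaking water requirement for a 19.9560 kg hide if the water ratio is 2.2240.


Formula: Water = hide_weight * ratio
Substituting: Water = 19.9560 * 2.2240
Result: 44.3821 kg


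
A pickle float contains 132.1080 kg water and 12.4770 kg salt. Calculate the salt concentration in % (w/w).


Formula: Conc = salt / (water + salt) * 100
Substituting: Conc = 12.4770 / (132.1080 + 12.4770) * 100
Result: 8.6295 %


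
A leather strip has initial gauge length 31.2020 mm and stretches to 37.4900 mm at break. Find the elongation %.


Formula: Elongation = (Lf - L0) / L0 * 100
Substituting: Elongation = (37.4900 - 31.2020) / 31.2020 * 100
Result: 20.1526 %


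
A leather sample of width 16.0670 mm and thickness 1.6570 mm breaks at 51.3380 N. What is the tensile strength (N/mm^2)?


Formula: TS = force / (width * thickness)
Substituting: TS = 51.3380 / (16.0670 * 1.6570)
Result: 1.9283 N/mm^2


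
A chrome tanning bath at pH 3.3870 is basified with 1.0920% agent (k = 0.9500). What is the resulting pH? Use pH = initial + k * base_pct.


Formula: pH_final = pH_initial + k * base_pct
Substituting: pH_final = 3.3870 + 0.9500 * 1.0920
Result: 4.4244


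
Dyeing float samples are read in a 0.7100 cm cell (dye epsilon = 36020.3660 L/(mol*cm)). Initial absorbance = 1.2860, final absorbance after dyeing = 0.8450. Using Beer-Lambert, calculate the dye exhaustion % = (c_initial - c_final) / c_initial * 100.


c_initial = A_i / (epsilon * l) = 1.2860 / (36020.3660 * 0.7100) = 5.0285e-05 mol/L
c_final = A_f / (epsilon * l) = 0.8450 / (36020.3660 * 0.7100) = 3.3041e-05 mol/L
Exhaustion = (c_initial - c_final) / c_initial * 100 = (5.0285e-05 - 3.3041e-05) / 5.0285e-05 * 100 = 34.2924 %


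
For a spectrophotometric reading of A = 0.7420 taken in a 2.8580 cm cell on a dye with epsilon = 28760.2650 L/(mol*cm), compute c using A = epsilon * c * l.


Formula: c = A / (epsilon * l)
Substituting: c = 0.7420 / (28760.2650 * 2.8580)
Result: 9.0271e-06 mol/L


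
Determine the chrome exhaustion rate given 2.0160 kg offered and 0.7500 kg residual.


Formula: Uptake = (offered - residual) / offered * 100
Substituting: Uptake = (2.0160 - 0.7500) / 2.0160 * 100
Result: 62.7976 %


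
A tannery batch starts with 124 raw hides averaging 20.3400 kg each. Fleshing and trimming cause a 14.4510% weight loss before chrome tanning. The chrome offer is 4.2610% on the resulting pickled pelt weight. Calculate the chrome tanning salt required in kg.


Total_raw = N * avg_wt = 124 * 20.3400 = 2522.1600 kg
Substrate = Total_raw * (1 - loss/100) = 2522.1600 * (1 - 14.4510/100) = 2157.6827 kg
Chrome = Substrate * pct / 100 = 2157.6827 * 4.2610 / 100 = 91.9389 kg


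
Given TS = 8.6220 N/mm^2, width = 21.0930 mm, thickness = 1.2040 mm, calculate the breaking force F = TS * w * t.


Formula: F = TS * w * t
Substituting: F = 8.6220 * 21.0930 * 1.2040
Result: 218.9641 N


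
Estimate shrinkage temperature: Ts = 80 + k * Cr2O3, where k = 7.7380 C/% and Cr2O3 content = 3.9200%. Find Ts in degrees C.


Formula: Ts = 80 + k * Cr2O3
Substituting: Ts = 80 + 7.7380 * 3.9200
Result: 110.3330 C


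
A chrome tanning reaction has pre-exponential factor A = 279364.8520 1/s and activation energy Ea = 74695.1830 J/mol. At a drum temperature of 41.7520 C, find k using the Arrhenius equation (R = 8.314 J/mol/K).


T_K = T_C + 273.15 = 41.7520 + 273.15 = 314.9020 K
exponent = -Ea / (R * T_K) = -74695.1830 / (8.314 * 314.9020) = -28.5304
k = A * exp(exponent) = 279364.8520 * exp(-28.5304) = 1.1366e-07 1/s


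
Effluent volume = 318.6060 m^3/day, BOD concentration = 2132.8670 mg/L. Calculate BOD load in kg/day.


Formula: BOD_load = volume * conc / 1000
Substituting: BOD_load = 318.6060 * 2132.8670 / 1000
Result: 679.5442 kg/day


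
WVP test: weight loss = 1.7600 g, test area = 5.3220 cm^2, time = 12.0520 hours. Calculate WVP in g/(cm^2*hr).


Formula: WVP = loss / (area * time)
Substituting: WVP = 1.7600 / (5.3220 * 12.0520)
Result: 0.0274397 g/(cm^2*hr)


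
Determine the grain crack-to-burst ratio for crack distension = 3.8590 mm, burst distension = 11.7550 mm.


Formula: Ratio = crack / burst
Substituting: Ratio = 3.8590 / 11.7550
Result: 0.3283


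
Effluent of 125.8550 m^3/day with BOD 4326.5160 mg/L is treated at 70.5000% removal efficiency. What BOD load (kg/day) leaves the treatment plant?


Load_in = volume * conc / 1000 = 125.8550 * 4326.5160 / 1000 = 544.5137 kg/day
Removed = Load_in * eff / 100 = 544.5137 * 70.5000 / 100 = 383.8821 kg/day
Load_out = Load_in - Removed = 544.5137 - 383.8821 = 160.6315 kg/day


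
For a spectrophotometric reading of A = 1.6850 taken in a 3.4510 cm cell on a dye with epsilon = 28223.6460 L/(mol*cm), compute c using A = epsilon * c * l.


Formula: c = A / (epsilon * l)
Substituting: c = 1.6850 / (28223.6460 * 3.4510)
Result: 1.7300e-05 mol/L


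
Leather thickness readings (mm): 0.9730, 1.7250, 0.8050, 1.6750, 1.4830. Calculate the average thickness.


Formula: Average = sum / n
Substituting: Average = 6.6610 / 5
Result: 1.3322 mm


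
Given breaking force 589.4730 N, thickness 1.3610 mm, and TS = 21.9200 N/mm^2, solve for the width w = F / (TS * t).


Formula: w = F / (TS * t)
Substituting: w = 589.4730 / (21.9200 * 1.3610)
Result: 19.7590 mm


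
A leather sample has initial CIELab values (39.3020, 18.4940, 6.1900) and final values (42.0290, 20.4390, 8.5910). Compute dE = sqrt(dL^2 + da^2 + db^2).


dL = 2.7270, da = 1.9450, db = 2.4010
dE = sqrt(2.7270^2 + 1.9450^2 + 2.4010^2) = 4.1212


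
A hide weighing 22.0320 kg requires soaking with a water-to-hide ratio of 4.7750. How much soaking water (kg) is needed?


Formula: Water = hide_weight * ratio
Substituting: Water = 22.0320 * 4.7750
Result: 105.2028 kg


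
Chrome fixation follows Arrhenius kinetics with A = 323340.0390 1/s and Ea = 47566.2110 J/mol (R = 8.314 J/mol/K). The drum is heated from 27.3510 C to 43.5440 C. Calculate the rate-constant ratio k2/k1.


T1 = 27.3510 + 273.15 = 300.5010 K; T2 = 43.5440 + 273.15 = 316.6940 K
k1 = A * exp(-Ea/(R*T1)) = 323340.0390 * exp(-47566.2110/(8.314*300.5010)) = 0.00174243 1/s
k2 = A * exp(-Ea/(R*T2)) = 323340.0390 * exp(-47566.2110/(8.314*316.6940)) = 0.00461249 1/s
k2/k1 = 0.00461249 / 0.00174243 = 2.6472


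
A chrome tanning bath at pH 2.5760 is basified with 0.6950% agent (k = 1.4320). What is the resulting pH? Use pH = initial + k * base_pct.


Formula: pH_final = pH_initial + k * base_pct
Substituting: pH_final = 2.5760 + 1.4320 * 0.6950
Result: 3.5712


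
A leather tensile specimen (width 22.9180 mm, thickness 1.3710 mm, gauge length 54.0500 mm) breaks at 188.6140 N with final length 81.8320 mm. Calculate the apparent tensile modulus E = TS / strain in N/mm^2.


TS = F / (w * t) = 188.6140 / (22.9180 * 1.3710) = 6.0029 N/mm^2
strain = (Lf - L0) / L0 = (81.8320 - 54.0500) / 54.0500 = 0.5140
E = TS / strain = 6.0029 / 0.5140 = 11.6786 N/mm^2


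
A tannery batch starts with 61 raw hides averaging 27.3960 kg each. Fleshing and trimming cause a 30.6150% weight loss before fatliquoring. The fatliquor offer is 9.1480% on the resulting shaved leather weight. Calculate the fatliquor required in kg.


Total_raw = N * avg_wt = 61 * 27.3960 = 1671.1560 kg
Substrate = Total_raw * (1 - loss/100) = 1671.1560 * (1 - 30.6150/100) = 1159.5316 kg
Fat = Substrate * pct / 100 = 1159.5316 * 9.1480 / 100 = 106.0739 kg
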